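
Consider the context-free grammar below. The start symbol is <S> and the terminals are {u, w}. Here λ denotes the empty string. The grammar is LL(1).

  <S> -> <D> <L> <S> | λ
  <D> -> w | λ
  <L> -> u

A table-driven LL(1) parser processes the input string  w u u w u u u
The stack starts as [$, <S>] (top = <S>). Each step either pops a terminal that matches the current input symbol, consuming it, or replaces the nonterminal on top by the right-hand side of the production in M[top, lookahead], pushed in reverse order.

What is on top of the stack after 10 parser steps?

<D>

      Stack          Input            Action
   1  $ <S>          w u u w u u u $  expand <S> -> <D> <L> <S>
   2  $ <S> <L> <D>  w u u w u u u $  expand <D> -> w
   3  $ <S> <L> w    w u u w u u u $  match w
   4  $ <S> <L>      u u w u u u $    expand <L> -> u
   5  $ <S> u        u u w u u u $    match u
   6  $ <S>          u w u u u $      expand <S> -> <D> <L> <S>
   7  $ <S> <L> <D>  u w u u u $      expand <D> -> λ
   8  $ <S> <L>      u w u u u $      expand <L> -> u
   9  $ <S> u        u w u u u $      match u
  10  $ <S>          w u u u $        expand <S> -> <D> <L> <S>
Stack after step 10: $ <S> <L> <D> (top = <D>).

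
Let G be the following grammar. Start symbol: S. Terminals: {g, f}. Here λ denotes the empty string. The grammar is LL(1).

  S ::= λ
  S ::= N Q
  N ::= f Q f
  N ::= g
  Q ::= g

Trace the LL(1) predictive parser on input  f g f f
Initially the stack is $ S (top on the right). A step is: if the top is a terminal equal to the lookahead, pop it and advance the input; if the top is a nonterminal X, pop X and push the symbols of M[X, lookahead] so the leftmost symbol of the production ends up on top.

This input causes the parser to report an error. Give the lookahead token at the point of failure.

f

     Stack      Input      Action
  1  $ S        f g f f $  expand S ::= N Q
  2  $ Q N      f g f f $  expand N ::= f Q f
  3  $ Q f Q f  f g f f $  match f
  4  $ Q f Q    g f f $    expand Q ::= g
  5  $ Q f g    g f f $    match g
  6  $ Q f      f f $      match f
  7  $ Q        f $        error: M[Q, f] is empty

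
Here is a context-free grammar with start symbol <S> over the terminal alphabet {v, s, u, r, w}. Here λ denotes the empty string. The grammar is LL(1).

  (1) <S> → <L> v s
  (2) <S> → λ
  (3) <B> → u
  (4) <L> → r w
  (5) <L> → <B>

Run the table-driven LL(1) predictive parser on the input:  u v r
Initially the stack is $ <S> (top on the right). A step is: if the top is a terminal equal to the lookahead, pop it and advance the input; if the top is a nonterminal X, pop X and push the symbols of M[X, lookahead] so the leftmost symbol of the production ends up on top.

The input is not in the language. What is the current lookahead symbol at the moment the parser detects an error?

     Stack      Input    Action
  1  $ <S>      u v r $  expand <S> → <L> v s
  2  $ s v <L>  u v r $  expand <L> → <B>
  3  $ s v <B>  u v r $  expand <B> → u
  4  $ s v u    u v r $  match u
  5  $ s v      v r $    match v
  6  $ s        r $      error: top is terminal s but lookahead is r

r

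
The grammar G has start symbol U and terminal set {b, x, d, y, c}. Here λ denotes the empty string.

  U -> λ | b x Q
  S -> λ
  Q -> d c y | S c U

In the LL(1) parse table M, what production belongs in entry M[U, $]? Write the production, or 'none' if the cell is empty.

FIRST(U) = {λ, b}
FIRST(S) = {λ}
FIRST(Q) = {c, d}  (via S c U)
FOLLOW(U) includes $ since U is the start symbol.
FOLLOW(U): in Q->S c U, the suffix after U is empty, so FOLLOW(U) ⊇ FOLLOW(Q) = {$}. Thus FOLLOW(U) = {$}.
FOLLOW(Q): in U->b x Q, the suffix after Q is empty, so FOLLOW(Q) ⊇ FOLLOW(U) = {$}. Thus FOLLOW(Q) = {$}.
For U -> λ: FIRST(λ) = {λ}, so it goes in M[U, t] for t ∈ {}; since λ ∈ FIRST, also for every t ∈ FOLLOW(U) = {$}.
For U -> b x Q: FIRST(b x Q) = {b}, so it goes in M[U, t] for t ∈ {b}.

U -> λ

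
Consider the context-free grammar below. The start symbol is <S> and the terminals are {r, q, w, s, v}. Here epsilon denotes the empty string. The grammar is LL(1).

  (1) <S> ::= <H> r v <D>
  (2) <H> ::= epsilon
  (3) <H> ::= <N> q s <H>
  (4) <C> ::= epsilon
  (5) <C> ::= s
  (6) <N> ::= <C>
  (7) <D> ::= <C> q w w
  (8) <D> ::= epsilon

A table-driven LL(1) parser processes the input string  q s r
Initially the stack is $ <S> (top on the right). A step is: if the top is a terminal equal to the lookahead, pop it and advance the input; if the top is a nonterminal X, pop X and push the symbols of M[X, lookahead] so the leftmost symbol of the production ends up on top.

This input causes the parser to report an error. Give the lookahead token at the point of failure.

$

     Stack                  Input    Action
  1  $ <S>                  q s r $  expand <S> ::= <H> r v <D>
  2  $ <D> v r <H>          q s r $  expand <H> ::= <N> q s <H>
  3  $ <D> v r <H> s q <N>  q s r $  expand <N> ::= <C>
  4  $ <D> v r <H> s q <C>  q s r $  expand <C> ::= epsilon
  5  $ <D> v r <H> s q      q s r $  match q
  6  $ <D> v r <H> s        s r $    match s
  7  $ <D> v r <H>          r $      expand <H> ::= epsilon
  8  $ <D> v r              r $      match r
  9  $ <D> v                $        error: top is terminal v but lookahead is $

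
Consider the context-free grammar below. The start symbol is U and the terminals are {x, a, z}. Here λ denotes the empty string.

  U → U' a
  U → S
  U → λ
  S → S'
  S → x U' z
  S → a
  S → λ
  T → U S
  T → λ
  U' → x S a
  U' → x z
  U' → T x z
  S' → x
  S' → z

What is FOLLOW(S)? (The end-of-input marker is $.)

FIRST(S'): from S'→x we get {x}; from S'→z we get {z}. So FIRST(S') = {x, z}.
FIRST(S): from S→S' we get {x, z}; from S→x U' z we get {x}; from S→a we get {a}; from S→λ we get {λ}. So FIRST(S) = {λ, a, x, z}.
FIRST(U): from U→U' a we get {a, x, z}; from U→S we get {λ, a, x, z}; from U→λ we get {λ}. So FIRST(U) = {λ, a, x, z}.
FIRST(T): from T→U S we get {λ, a, x, z}; from T→λ we get {λ}. So FIRST(T) = {λ, a, x, z}.
FIRST(U'): from U'→x S a we get {x}; from U'→x z we get {x}; from U'→T x z we get {a, x, z}. So FIRST(U') = {a, x, z}.
FOLLOW(U) includes $ since U is the start symbol.
FOLLOW(T): in U'→T x z, T is followed by x z with FIRST {x}. Thus FOLLOW(T) = {x}.
FOLLOW(U): in T→U S, U is followed by S with FIRST {λ, a, x, z}; in T→U S, the suffix after U is nullable, so FOLLOW(U) ⊇ FOLLOW(T) = {x}. Thus FOLLOW(U) = {$, a, x, z}.
FOLLOW(S): in U→S, the suffix after S is empty, so FOLLOW(S) ⊇ FOLLOW(U) = {$, a, x, z}; in T→U S, the suffix after S is empty, so FOLLOW(S) ⊇ FOLLOW(T) = {x}; in U'→x S a, S is followed by a with FIRST {a}. Thus FOLLOW(S) = {$, a, x, z}.
FOLLOW(U'): in U→U' a, U' is followed by a with FIRST {a}; in S→x U' z, U' is followed by z with FIRST {z}. Thus FOLLOW(U') = {a, z}.
FOLLOW(S'): in S→S', the suffix after S' is empty, so FOLLOW(S') ⊇ FOLLOW(S) = {$, a, x, z}. Thus FOLLOW(S') = {$, a, x, z}.

{$, a, x, z}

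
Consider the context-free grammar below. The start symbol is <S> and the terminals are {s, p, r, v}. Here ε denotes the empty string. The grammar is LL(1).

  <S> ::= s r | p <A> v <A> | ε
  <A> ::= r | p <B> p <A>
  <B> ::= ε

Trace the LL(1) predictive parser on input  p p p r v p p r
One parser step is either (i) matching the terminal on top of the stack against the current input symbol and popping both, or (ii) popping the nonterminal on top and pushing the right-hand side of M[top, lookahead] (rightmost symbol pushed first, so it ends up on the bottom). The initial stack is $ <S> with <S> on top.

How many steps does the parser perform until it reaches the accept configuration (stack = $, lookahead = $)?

step 1: stack=$ <S>  input=p p p r v p p r $  — expand <S> ::= p <A> v <A>
step 2: stack=$ <A> v <A> p  input=p p p r v p p r $  — match p
step 3: stack=$ <A> v <A>  input=p p r v p p r $  — expand <A> ::= p <B> p <A>
step 4: stack=$ <A> v <A> p <B> p  input=p p r v p p r $  — match p
step 5: stack=$ <A> v <A> p <B>  input=p r v p p r $  — expand <B> ::= ε
step 6: stack=$ <A> v <A> p  input=p r v p p r $  — match p
step 7: stack=$ <A> v <A>  input=r v p p r $  — expand <A> ::= r
step 8: stack=$ <A> v r  input=r v p p r $  — match r
step 9: stack=$ <A> v  input=v p p r $  — match v
step 10: stack=$ <A>  input=p p r $  — expand <A> ::= p <B> p <A>
step 11: stack=$ <A> p <B> p  input=p p r $  — match p
step 12: stack=$ <A> p <B>  input=p r $  — expand <B> ::= ε
step 13: stack=$ <A> p  input=p r $  — match p
step 14: stack=$ <A>  input=r $  — expand <A> ::= r
step 15: stack=$ r  input=r $  — match r
Accept reached after 15 steps.

15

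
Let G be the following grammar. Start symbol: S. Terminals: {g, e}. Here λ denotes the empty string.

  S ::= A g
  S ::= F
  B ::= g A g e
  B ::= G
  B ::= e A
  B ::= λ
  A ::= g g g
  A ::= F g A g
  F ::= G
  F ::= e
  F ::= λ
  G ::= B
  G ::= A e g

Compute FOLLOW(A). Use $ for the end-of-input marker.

FIRST(S) = {λ, e, g}  (via A g, F)
FIRST(B) = {λ, e, g}  (via G)
FIRST(A) = {e, g}  (via F g A g)
FIRST(G) = {λ, e, g}  (via B, A e g)
FIRST(F) = {λ, e, g}  (via G)
FOLLOW(S) includes $ since S is the start symbol.
FOLLOW(S): S appears on no right-hand side. Thus FOLLOW(S) = {$}.
FOLLOW(F): in S::=F, the suffix after F is empty, so FOLLOW(F) ⊇ FOLLOW(S) = {$}; in A::=F g A g, F is followed by g A g with FIRST {g}. Thus FOLLOW(F) = {$, g}.
FOLLOW(B): in G::=B, the suffix after B is empty, so FOLLOW(B) ⊇ FOLLOW(G) = {$, g}. Thus FOLLOW(B) = {$, g}.
FOLLOW(A): in S::=A g, A is followed by g with FIRST {g}; in B::=g A g e, A is followed by g e with FIRST {g}; in B::=e A, the suffix after A is empty, so FOLLOW(A) ⊇ FOLLOW(B) = {$, g}; in A::=F g A g, A is followed by g with FIRST {g}; in G::=A e g, A is followed by e g with FIRST {e}. Thus FOLLOW(A) = {$, e, g}.
FOLLOW(G): in B::=G, the suffix after G is empty, so FOLLOW(G) ⊇ FOLLOW(B) = {$, g}; in F::=G, the suffix after G is empty, so FOLLOW(G) ⊇ FOLLOW(F) = {$, g}. Thus FOLLOW(G) = {$, g}.

{$, e, g}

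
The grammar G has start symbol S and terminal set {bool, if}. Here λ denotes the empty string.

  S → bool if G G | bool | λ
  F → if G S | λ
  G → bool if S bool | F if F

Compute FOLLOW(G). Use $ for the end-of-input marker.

FIRST(S): from S→bool if G G we get {bool}; from S→bool we get {bool}; from S→λ we get {λ}. So FIRST(S) = {λ, bool}.
FIRST(F): from F→if G S we get {if}; from F→λ we get {λ}. So FIRST(F) = {λ, if}.
FIRST(G): from G→bool if S bool we get {bool}; from G→F if F we get {if}. So FIRST(G) = {bool, if}.
FOLLOW(S) includes $ since S is the start symbol.
FOLLOW(S): in F→if G S, the suffix after S is empty, so FOLLOW(S) ⊇ FOLLOW(F) = {$, bool, if}; in G→bool if S bool, S is followed by bool with FIRST {bool}. Thus FOLLOW(S) = {$, bool, if}.
FOLLOW(F): in G→F if F (occurrence 1), F is followed by if F with FIRST {if}; in G→F if F (occurrence 2), the suffix after F is empty, so FOLLOW(F) ⊇ FOLLOW(G) = {$, bool, if}. Thus FOLLOW(F) = {$, bool, if}.
FOLLOW(G): in S→bool if G G (occurrence 1), G is followed by G with FIRST {bool, if}; in S→bool if G G (occurrence 2), the suffix after G is empty, so FOLLOW(G) ⊇ FOLLOW(S) = {$, bool, if}; in F→if G S, G is followed by S with FIRST {λ, bool}; in F→if G S, the suffix after G is nullable, so FOLLOW(G) ⊇ FOLLOW(F) = {$, bool, if}. Thus FOLLOW(G) = {$, bool, if}.

{$, bool, if}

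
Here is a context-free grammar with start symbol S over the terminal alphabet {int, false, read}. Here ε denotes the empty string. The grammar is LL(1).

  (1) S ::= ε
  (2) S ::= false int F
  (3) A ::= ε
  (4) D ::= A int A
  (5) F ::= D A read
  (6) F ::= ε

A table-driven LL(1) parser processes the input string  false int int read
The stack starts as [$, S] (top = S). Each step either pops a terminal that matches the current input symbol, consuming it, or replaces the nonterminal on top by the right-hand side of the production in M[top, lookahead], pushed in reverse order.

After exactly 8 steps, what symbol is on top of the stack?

A

step 1: stack=$ S  input=false int int read $  — expand S ::= false int F
step 2: stack=$ F int false  input=false int int read $  — match false
step 3: stack=$ F int  input=int int read $  — match int
step 4: stack=$ F  input=int read $  — expand F ::= D A read
step 5: stack=$ read A D  input=int read $  — expand D ::= A int A
step 6: stack=$ read A A int A  input=int read $  — expand A ::= ε
step 7: stack=$ read A A int  input=int read $  — match int
step 8: stack=$ read A A  input=read $  — expand A ::= ε
Stack after step 8: $ read A (top = A).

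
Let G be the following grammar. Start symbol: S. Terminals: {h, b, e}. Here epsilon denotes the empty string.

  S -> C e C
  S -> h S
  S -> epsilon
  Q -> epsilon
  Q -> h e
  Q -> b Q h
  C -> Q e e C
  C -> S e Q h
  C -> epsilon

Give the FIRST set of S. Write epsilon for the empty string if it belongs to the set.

FIRST(Q) = {epsilon, b, h}
FIRST(S) = {epsilon, b, e, h}  (via C e C)
FIRST(C) = {epsilon, b, e, h}  (via Q e e C, S e Q h)

{epsilon, b, e, h}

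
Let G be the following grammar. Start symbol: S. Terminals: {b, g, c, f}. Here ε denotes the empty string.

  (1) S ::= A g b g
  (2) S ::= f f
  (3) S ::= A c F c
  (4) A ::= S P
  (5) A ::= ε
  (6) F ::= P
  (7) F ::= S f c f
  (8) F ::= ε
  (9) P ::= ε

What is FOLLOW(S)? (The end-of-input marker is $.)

{$, c, f, g}

FIRST(P): from P::=ε we get {ε}. So FIRST(P) = {ε}.
FIRST(S): from S::=A g b g we get {c, f, g}; from S::=f f we get {f}; from S::=A c F c we get {c, f, g}. So FIRST(S) = {c, f, g}.
FIRST(A): from A::=S P we get {c, f, g}; from A::=ε we get {ε}. So FIRST(A) = {ε, c, f, g}.
FIRST(F): from F::=P we get {ε}; from F::=S f c f we get {c, f, g}; from F::=ε we get {ε}. So FIRST(F) = {ε, c, f, g}.
FOLLOW(S) includes $ since S is the start symbol.
FOLLOW(A): in S::=A g b g, A is followed by g b g with FIRST {g}; in S::=A c F c, A is followed by c F c with FIRST {c}. Thus FOLLOW(A) = {c, g}.
FOLLOW(S): in A::=S P, S is followed by P with FIRST {ε}; in A::=S P, the suffix after S is nullable, so FOLLOW(S) ⊇ FOLLOW(A) = {c, g}; in F::=S f c f, S is followed by f c f with FIRST {f}. Thus FOLLOW(S) = {$, c, f, g}.
FOLLOW(F): in S::=A c F c, F is followed by c with FIRST {c}. Thus FOLLOW(F) = {c}.
FOLLOW(P): in A::=S P, the suffix after P is empty, so FOLLOW(P) ⊇ FOLLOW(A) = {c, g}; in F::=P, the suffix after P is empty, so FOLLOW(P) ⊇ FOLLOW(F) = {c}. Thus FOLLOW(P) = {c, g}.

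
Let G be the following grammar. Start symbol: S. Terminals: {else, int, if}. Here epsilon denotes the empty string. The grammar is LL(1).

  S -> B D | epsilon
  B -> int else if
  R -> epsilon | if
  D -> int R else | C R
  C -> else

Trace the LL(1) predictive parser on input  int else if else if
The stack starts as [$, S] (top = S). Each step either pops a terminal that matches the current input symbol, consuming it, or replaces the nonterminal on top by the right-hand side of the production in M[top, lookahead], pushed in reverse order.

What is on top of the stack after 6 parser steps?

C

     Stack            Input                  Action
  1  $ S              int else if else if $  expand S -> B D
  2  $ D B            int else if else if $  expand B -> int else if
  3  $ D if else int  int else if else if $  match int
  4  $ D if else      else if else if $      match else
  5  $ D if           if else if $           match if
  6  $ D              else if $              expand D -> C R
Stack after step 6: $ R C (top = C).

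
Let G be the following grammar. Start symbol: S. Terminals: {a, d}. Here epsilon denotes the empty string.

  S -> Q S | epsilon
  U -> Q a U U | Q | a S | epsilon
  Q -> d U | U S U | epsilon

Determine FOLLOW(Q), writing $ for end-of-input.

{$, a, d}

FIRST(S) = {epsilon, a, d}  (via Q S)
FIRST(U) = {epsilon, a, d}  (via Q a U U, Q)
FIRST(Q) = {epsilon, a, d}  (via U S U)
FOLLOW(S) includes $ since S is the start symbol.
FOLLOW(S): in S->Q S, the suffix after S is empty (adds nothing new); in U->a S, the suffix after S is empty, so FOLLOW(S) ⊇ FOLLOW(U) = {$, a, d}; in Q->U S U, S is followed by U with FIRST {epsilon, a, d}; in Q->U S U, the suffix after S is nullable, so FOLLOW(S) ⊇ FOLLOW(Q) = {$, a, d}. Thus FOLLOW(S) = {$, a, d}.
FOLLOW(U): in U->Q a U U (occurrence 1), U is followed by U with FIRST {epsilon, a, d}; in U->Q a U U (occurrence 1), the suffix after U is nullable (adds nothing new); in U->Q a U U (occurrence 2), the suffix after U is empty (adds nothing new); in Q->d U, the suffix after U is empty, so FOLLOW(U) ⊇ FOLLOW(Q) = {$, a, d}; in Q->U S U (occurrence 1), U is followed by S U with FIRST {epsilon, a, d}; in Q->U S U (occurrence 1), the suffix after U is nullable, so FOLLOW(U) ⊇ FOLLOW(Q) = {$, a, d}; in Q->U S U (occurrence 2), the suffix after U is empty, so FOLLOW(U) ⊇ FOLLOW(Q) = {$, a, d}. Thus FOLLOW(U) = {$, a, d}.
FOLLOW(Q): in S->Q S, Q is followed by S with FIRST {epsilon, a, d}; in S->Q S, the suffix after Q is nullable, so FOLLOW(Q) ⊇ FOLLOW(S) = {$, a, d}; in U->Q a U U, Q is followed by a U U with FIRST {a}; in U->Q, the suffix after Q is empty, so FOLLOW(Q) ⊇ FOLLOW(U) = {$, a, d}. Thus FOLLOW(Q) = {$, a, d}.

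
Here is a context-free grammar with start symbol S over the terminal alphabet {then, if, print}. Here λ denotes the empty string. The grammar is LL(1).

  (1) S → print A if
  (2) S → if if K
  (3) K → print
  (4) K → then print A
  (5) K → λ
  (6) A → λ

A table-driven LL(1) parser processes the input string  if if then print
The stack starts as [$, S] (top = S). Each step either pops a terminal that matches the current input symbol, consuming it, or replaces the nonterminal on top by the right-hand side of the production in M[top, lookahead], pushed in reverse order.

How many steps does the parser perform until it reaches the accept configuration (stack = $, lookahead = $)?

step 1: stack=$ S  input=if if then print $  — expand S → if if K
step 2: stack=$ K if if  input=if if then print $  — match if
step 3: stack=$ K if  input=if then print $  — match if
step 4: stack=$ K  input=then print $  — expand K → then print A
step 5: stack=$ A print then  input=then print $  — match then
step 6: stack=$ A print  input=print $  — match print
step 7: stack=$ A  input=$  — expand A → λ
Accept reached after 7 steps.

7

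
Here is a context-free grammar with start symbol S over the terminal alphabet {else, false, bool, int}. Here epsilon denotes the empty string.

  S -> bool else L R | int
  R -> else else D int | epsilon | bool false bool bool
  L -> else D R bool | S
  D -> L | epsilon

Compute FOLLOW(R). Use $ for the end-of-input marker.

{$, bool, else, int}

FIRST(S) = {bool, int}
FIRST(R) = {epsilon, bool, else}
FIRST(L) = {bool, else, int}  (via S)
FIRST(D) = {epsilon, bool, else, int}  (via L)
FOLLOW(S) includes $ since S is the start symbol.
FOLLOW(D): in R->else else D int, D is followed by int with FIRST {int}; in L->else D R bool, D is followed by R bool with FIRST {bool, else}. Thus FOLLOW(D) = {bool, else, int}.
FOLLOW(S): in L->S, the suffix after S is empty, so FOLLOW(S) ⊇ FOLLOW(L) = {$, bool, else, int}. Thus FOLLOW(S) = {$, bool, else, int}.
FOLLOW(R): in S->bool else L R, the suffix after R is empty, so FOLLOW(R) ⊇ FOLLOW(S) = {$, bool, else, int}; in L->else D R bool, R is followed by bool with FIRST {bool}. Thus FOLLOW(R) = {$, bool, else, int}.
FOLLOW(L): in S->bool else L R, L is followed by R with FIRST {epsilon, bool, else}; in S->bool else L R, the suffix after L is nullable, so FOLLOW(L) ⊇ FOLLOW(S) = {$, bool, else, int}; in D->L, the suffix after L is empty, so FOLLOW(L) ⊇ FOLLOW(D) = {bool, else, int}. Thus FOLLOW(L) = {$, bool, else, int}.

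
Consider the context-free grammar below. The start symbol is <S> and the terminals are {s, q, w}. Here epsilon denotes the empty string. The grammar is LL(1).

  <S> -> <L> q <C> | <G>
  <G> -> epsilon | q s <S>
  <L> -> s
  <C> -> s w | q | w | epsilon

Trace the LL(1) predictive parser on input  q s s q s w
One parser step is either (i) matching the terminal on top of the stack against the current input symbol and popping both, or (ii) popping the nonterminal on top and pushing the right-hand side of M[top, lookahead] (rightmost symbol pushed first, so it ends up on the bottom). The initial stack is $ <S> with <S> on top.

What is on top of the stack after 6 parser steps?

s

     Stack        Input          Action
  1  $ <S>        q s s q s w $  expand <S> -> <G>
  2  $ <G>        q s s q s w $  expand <G> -> q s <S>
  3  $ <S> s q    q s s q s w $  match q
  4  $ <S> s      s s q s w $    match s
  5  $ <S>        s q s w $      expand <S> -> <L> q <C>
  6  $ <C> q <L>  s q s w $      expand <L> -> s
Stack after step 6: $ <C> q s (top = s).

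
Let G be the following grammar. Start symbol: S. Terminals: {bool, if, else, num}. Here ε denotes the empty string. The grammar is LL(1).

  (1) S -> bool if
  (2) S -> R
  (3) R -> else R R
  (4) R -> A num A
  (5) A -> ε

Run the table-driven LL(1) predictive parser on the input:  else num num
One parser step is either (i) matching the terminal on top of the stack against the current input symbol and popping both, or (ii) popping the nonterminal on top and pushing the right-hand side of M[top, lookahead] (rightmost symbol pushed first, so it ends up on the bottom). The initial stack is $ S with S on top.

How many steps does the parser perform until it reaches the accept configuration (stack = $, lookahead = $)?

11

      Stack        Input           Action
   1  $ S          else num num $  expand S -> R
   2  $ R          else num num $  expand R -> else R R
   3  $ R R else   else num num $  match else
   4  $ R R        num num $       expand R -> A num A
   5  $ R A num A  num num $       expand A -> ε
   6  $ R A num    num num $       match num
   7  $ R A        num $           expand A -> ε
   8  $ R          num $           expand R -> A num A
   9  $ A num A    num $           expand A -> ε
  10  $ A num      num $           match num
  11  $ A          $               expand A -> ε
Accept reached after 11 steps.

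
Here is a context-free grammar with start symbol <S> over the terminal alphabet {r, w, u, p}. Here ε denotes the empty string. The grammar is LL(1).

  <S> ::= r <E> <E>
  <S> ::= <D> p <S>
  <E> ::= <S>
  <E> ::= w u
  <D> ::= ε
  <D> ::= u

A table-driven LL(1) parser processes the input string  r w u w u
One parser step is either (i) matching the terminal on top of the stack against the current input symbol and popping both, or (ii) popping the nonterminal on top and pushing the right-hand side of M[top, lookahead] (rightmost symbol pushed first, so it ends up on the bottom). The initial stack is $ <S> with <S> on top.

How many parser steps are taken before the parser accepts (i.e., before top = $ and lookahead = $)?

8

     Stack        Input        Action
  1  $ <S>        r w u w u $  expand <S> ::= r <E> <E>
  2  $ <E> <E> r  r w u w u $  match r
  3  $ <E> <E>    w u w u $    expand <E> ::= w u
  4  $ <E> u w    w u w u $    match w
  5  $ <E> u      u w u $      match u
  6  $ <E>        w u $        expand <E> ::= w u
  7  $ u w        w u $        match w
  8  $ u          u $          match u
Accept reached after 8 steps.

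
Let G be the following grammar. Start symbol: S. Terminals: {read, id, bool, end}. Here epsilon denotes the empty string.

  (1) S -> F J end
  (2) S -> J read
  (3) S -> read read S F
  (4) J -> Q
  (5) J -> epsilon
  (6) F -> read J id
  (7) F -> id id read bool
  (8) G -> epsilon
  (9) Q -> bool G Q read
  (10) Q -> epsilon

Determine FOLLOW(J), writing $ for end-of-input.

{end, id, read}

FIRST(F) = {id, read}
FIRST(G) = {epsilon}
FIRST(Q) = {epsilon, bool}
FIRST(J) = {epsilon, bool}  (via Q)
FIRST(S) = {bool, id, read}  (via F J end, J read)
FOLLOW(S) includes $ since S is the start symbol.
FOLLOW(S): in S->read read S F, S is followed by F with FIRST {id, read}. Thus FOLLOW(S) = {$, id, read}.
FOLLOW(J): in S->F J end, J is followed by end with FIRST {end}; in S->J read, J is followed by read with FIRST {read}; in F->read J id, J is followed by id with FIRST {id}. Thus FOLLOW(J) = {end, id, read}.
FOLLOW(F): in S->F J end, F is followed by J end with FIRST {bool, end}; in S->read read S F, the suffix after F is empty, so FOLLOW(F) ⊇ FOLLOW(S) = {$, id, read}. Thus FOLLOW(F) = {$, bool, end, id, read}.
FOLLOW(G): in Q->bool G Q read, G is followed by Q read with FIRST {bool, read}. Thus FOLLOW(G) = {bool, read}.
FOLLOW(Q): in J->Q, the suffix after Q is empty, so FOLLOW(Q) ⊇ FOLLOW(J) = {end, id, read}; in Q->bool G Q read, Q is followed by read with FIRST {read}. Thus FOLLOW(Q) = {end, id, read}.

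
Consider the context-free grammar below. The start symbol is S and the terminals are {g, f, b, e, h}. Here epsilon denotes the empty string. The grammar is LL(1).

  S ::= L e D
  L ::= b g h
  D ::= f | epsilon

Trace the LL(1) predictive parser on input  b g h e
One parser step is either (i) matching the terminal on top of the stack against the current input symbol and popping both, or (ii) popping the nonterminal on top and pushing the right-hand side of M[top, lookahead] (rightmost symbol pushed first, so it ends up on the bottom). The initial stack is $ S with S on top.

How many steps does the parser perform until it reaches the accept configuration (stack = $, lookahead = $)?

step 1: stack=$ S  input=b g h e $  — expand S ::= L e D
step 2: stack=$ D e L  input=b g h e $  — expand L ::= b g h
step 3: stack=$ D e h g b  input=b g h e $  — match b
step 4: stack=$ D e h g  input=g h e $  — match g
step 5: stack=$ D e h  input=h e $  — match h
step 6: stack=$ D e  input=e $  — match e
step 7: stack=$ D  input=$  — expand D ::= epsilon
Accept reached after 7 steps.

7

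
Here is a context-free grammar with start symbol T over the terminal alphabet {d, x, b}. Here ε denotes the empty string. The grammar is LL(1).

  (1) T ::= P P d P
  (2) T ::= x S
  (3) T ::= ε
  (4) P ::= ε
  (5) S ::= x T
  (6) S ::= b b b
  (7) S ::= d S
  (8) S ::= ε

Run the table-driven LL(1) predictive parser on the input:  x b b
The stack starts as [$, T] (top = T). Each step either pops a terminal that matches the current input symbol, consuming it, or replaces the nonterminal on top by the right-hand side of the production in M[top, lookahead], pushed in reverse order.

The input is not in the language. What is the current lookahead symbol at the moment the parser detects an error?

step 1: stack=$ T  input=x b b $  — expand T ::= x S
step 2: stack=$ S x  input=x b b $  — match x
step 3: stack=$ S  input=b b $  — expand S ::= b b b
step 4: stack=$ b b b  input=b b $  — match b
step 5: stack=$ b b  input=b $  — match b
step 6: stack=$ b  input=$  — error: top is terminal b but lookahead is $

$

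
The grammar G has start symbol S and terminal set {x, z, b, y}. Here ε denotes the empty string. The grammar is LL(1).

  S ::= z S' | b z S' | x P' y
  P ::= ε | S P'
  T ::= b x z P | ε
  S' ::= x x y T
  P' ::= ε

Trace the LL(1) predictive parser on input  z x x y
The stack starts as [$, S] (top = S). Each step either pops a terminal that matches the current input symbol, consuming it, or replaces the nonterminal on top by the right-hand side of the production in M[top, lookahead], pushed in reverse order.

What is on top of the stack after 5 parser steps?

y

     Stack      Input      Action
  1  $ S        z x x y $  expand S ::= z S'
  2  $ S' z     z x x y $  match z
  3  $ S'       x x y $    expand S' ::= x x y T
  4  $ T y x x  x x y $    match x
  5  $ T y x    x y $      match x
Stack after step 5: $ T y (top = y).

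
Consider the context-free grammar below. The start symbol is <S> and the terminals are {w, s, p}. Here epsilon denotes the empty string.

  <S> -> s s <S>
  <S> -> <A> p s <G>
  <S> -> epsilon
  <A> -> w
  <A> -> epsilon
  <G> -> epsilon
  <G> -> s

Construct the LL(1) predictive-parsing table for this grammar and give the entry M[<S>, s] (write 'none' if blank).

<S> -> s s <S>

FIRST(<A>): from <A>->w we get {w}; from <A>->epsilon we get {epsilon}. So FIRST(<A>) = {epsilon, w}.
FIRST(<G>): from <G>->epsilon we get {epsilon}; from <G>->s we get {s}. So FIRST(<G>) = {epsilon, s}.
FIRST(<S>): from <S>->s s <S> we get {s}; from <S>-><A> p s <G> we get {p, w}; from <S>->epsilon we get {epsilon}. So FIRST(<S>) = {epsilon, p, s, w}.
FOLLOW(<S>) includes $ since <S> is the start symbol.
FOLLOW(<S>): in <S>->s s <S>, the suffix after <S> is empty (adds nothing new). Thus FOLLOW(<S>) = {$}.
For <S> -> s s <S>: FIRST(s s <S>) = {s}, so it goes in M[<S>, t] for t ∈ {s}.
For <S> -> <A> p s <G>: FIRST(<A> p s <G>) = {p, w}, so it goes in M[<S>, t] for t ∈ {p, w}.
For <S> -> epsilon: FIRST(epsilon) = {epsilon}, so it goes in M[<S>, t] for t ∈ {}; since epsilon ∈ FIRST, also for every t ∈ FOLLOW(<S>) = {$}.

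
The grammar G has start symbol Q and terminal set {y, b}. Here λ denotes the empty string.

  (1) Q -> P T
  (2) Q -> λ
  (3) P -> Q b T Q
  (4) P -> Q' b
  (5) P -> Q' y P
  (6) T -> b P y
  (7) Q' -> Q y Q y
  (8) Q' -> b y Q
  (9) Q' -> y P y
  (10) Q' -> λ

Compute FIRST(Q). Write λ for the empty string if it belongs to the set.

FIRST(T) = {b}
FIRST(Q) = {λ, b, y}  (via P T)
FIRST(Q') = {λ, b, y}  (via Q y Q y)
FIRST(P) = {b, y}  (via Q b T Q, Q' b, Q' y P)

{λ, b, y}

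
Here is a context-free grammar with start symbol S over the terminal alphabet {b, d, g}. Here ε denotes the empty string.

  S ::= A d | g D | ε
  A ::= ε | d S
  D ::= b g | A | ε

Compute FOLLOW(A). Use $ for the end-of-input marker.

FIRST(A) = {ε, d}
FIRST(S) = {ε, d, g}  (via A d)
FIRST(D) = {ε, b, d}  (via A)
FOLLOW(S) includes $ since S is the start symbol.
FOLLOW(S): in A::=d S, the suffix after S is empty, so FOLLOW(S) ⊇ FOLLOW(A) = {$, d}. Thus FOLLOW(S) = {$, d}.
FOLLOW(D): in S::=g D, the suffix after D is empty, so FOLLOW(D) ⊇ FOLLOW(S) = {$, d}. Thus FOLLOW(D) = {$, d}.
FOLLOW(A): in S::=A d, A is followed by d with FIRST {d}; in D::=A, the suffix after A is empty, so FOLLOW(A) ⊇ FOLLOW(D) = {$, d}. Thus FOLLOW(A) = {$, d}.

{$, d}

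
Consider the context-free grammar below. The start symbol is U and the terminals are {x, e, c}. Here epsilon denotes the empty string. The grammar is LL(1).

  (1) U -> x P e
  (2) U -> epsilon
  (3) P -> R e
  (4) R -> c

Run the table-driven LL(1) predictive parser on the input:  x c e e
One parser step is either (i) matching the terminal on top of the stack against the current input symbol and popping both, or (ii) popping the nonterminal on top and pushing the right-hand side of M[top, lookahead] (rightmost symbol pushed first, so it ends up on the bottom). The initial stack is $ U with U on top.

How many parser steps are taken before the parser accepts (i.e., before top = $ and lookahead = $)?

     Stack    Input      Action
  1  $ U      x c e e $  expand U -> x P e
  2  $ e P x  x c e e $  match x
  3  $ e P    c e e $    expand P -> R e
  4  $ e e R  c e e $    expand R -> c
  5  $ e e c  c e e $    match c
  6  $ e e    e e $      match e
  7  $ e      e $        match e
Accept reached after 7 steps.

7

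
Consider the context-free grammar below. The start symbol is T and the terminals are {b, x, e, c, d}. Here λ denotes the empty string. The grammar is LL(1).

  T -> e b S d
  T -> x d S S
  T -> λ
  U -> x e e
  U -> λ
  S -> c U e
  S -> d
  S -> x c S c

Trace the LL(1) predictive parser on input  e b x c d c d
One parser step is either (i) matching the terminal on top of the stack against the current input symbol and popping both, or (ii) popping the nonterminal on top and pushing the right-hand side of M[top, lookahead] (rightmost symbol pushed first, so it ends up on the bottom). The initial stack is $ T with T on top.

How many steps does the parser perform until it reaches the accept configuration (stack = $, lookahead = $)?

step 1: stack=$ T  input=e b x c d c d $  — expand T -> e b S d
step 2: stack=$ d S b e  input=e b x c d c d $  — match e
step 3: stack=$ d S b  input=b x c d c d $  — match b
step 4: stack=$ d S  input=x c d c d $  — expand S -> x c S c
step 5: stack=$ d c S c x  input=x c d c d $  — match x
step 6: stack=$ d c S c  input=c d c d $  — match c
step 7: stack=$ d c S  input=d c d $  — expand S -> d
step 8: stack=$ d c d  input=d c d $  — match d
step 9: stack=$ d c  input=c d $  — match c
step 10: stack=$ d  input=d $  — match d
Accept reached after 10 steps.

10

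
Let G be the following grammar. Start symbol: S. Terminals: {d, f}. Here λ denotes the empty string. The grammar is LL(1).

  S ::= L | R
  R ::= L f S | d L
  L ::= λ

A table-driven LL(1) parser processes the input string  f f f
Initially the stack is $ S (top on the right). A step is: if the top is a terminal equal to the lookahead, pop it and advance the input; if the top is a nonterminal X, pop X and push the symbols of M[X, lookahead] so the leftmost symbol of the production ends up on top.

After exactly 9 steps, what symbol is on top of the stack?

R

     Stack    Input    Action
  1  $ S      f f f $  expand S ::= R
  2  $ R      f f f $  expand R ::= L f S
  3  $ S f L  f f f $  expand L ::= λ
  4  $ S f    f f f $  match f
  5  $ S      f f $    expand S ::= R
  6  $ R      f f $    expand R ::= L f S
  7  $ S f L  f f $    expand L ::= λ
  8  $ S f    f f $    match f
  9  $ S      f $      expand S ::= R
Stack after step 9: $ R (top = R).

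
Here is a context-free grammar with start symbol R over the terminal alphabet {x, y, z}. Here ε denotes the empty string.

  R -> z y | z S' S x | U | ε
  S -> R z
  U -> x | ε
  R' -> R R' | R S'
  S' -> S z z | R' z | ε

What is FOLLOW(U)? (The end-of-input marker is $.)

{$, x, z}

FIRST(U): from U->x we get {x}; from U->ε we get {ε}. So FIRST(U) = {ε, x}.
FIRST(R): from R->z y we get {z}; from R->z S' S x we get {z}; from R->U we get {ε, x}; from R->ε we get {ε}. So FIRST(R) = {ε, x, z}.
FIRST(S): from S->R z we get {x, z}. So FIRST(S) = {x, z}.
FIRST(R'): from R'->R R' we get {ε, x, z}; from R'->R S' we get {ε, x, z}. So FIRST(R') = {ε, x, z}.
FIRST(S'): from S'->S z z we get {x, z}; from S'->R' z we get {x, z}; from S'->ε we get {ε}. So FIRST(S') = {ε, x, z}.
FOLLOW(R) includes $ since R is the start symbol.
FOLLOW(S): in R->z S' S x, S is followed by x with FIRST {x}; in S'->S z z, S is followed by z z with FIRST {z}. Thus FOLLOW(S) = {x, z}.
FOLLOW(R'): in R'->R R', the suffix after R' is empty (adds nothing new); in S'->R' z, R' is followed by z with FIRST {z}. Thus FOLLOW(R') = {z}.
FOLLOW(R): in S->R z, R is followed by z with FIRST {z}; in R'->R R', R is followed by R' with FIRST {ε, x, z}; in R'->R R', the suffix after R is nullable, so FOLLOW(R) ⊇ FOLLOW(R') = {z}; in R'->R S', R is followed by S' with FIRST {ε, x, z}; in R'->R S', the suffix after R is nullable, so FOLLOW(R) ⊇ FOLLOW(R') = {z}. Thus FOLLOW(R) = {$, x, z}.
FOLLOW(U): in R->U, the suffix after U is empty, so FOLLOW(U) ⊇ FOLLOW(R) = {$, x, z}. Thus FOLLOW(U) = {$, x, z}.
FOLLOW(S'): in R->z S' S x, S' is followed by S x with FIRST {x, z}; in R'->R S', the suffix after S' is empty, so FOLLOW(S') ⊇ FOLLOW(R') = {z}. Thus FOLLOW(S') = {x, z}.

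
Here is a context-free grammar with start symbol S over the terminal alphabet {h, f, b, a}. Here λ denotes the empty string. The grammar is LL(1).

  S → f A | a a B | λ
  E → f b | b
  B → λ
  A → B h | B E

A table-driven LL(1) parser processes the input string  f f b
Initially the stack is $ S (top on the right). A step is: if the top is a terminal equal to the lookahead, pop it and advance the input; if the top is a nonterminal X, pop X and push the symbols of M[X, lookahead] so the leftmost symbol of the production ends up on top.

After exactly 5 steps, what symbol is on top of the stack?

f

step 1: stack=$ S  input=f f b $  — expand S → f A
step 2: stack=$ A f  input=f f b $  — match f
step 3: stack=$ A  input=f b $  — expand A → B E
step 4: stack=$ E B  input=f b $  — expand B → λ
step 5: stack=$ E  input=f b $  — expand E → f b
Stack after step 5: $ b f (top = f).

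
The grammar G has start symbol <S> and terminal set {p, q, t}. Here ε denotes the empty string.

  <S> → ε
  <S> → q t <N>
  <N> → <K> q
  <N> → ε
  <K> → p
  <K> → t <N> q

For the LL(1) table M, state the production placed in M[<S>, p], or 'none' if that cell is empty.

FIRST(<S>): from <S>→ε we get {ε}; from <S>→q t <N> we get {q}. So FIRST(<S>) = {ε, q}.
FIRST(<K>): from <K>→p we get {p}; from <K>→t <N> q we get {t}. So FIRST(<K>) = {p, t}.
FIRST(<N>): from <N>→<K> q we get {p, t}; from <N>→ε we get {ε}. So FIRST(<N>) = {ε, p, t}.
FOLLOW(<S>) includes $ since <S> is the start symbol.
FOLLOW(<S>): <S> appears on no right-hand side. Thus FOLLOW(<S>) = {$}.
For <S> → ε: FIRST(ε) = {ε}, so it goes in M[<S>, t] for t ∈ {}; since ε ∈ FIRST, also for every t ∈ FOLLOW(<S>) = {$}.
For <S> → q t <N>: FIRST(q t <N>) = {q}, so it goes in M[<S>, t] for t ∈ {q}.
None of these place a production in M[<S>, p].

none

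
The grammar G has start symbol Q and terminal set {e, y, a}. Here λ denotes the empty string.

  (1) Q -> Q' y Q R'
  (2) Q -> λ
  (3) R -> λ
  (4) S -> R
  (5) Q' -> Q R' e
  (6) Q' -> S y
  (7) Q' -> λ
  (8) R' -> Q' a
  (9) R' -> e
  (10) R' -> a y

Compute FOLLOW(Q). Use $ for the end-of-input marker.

{$, a, e, y}

FIRST(R) = {λ}
FIRST(S) = {λ}  (via R)
FIRST(Q) = {λ, a, e, y}  (via Q' y Q R')
FIRST(Q') = {λ, a, e, y}  (via Q R' e, S y)
FIRST(R') = {a, e, y}  (via Q' a)
FOLLOW(Q) includes $ since Q is the start symbol.
FOLLOW(Q): in Q->Q' y Q R', Q is followed by R' with FIRST {a, e, y}; in Q'->Q R' e, Q is followed by R' e with FIRST {a, e, y}. Thus FOLLOW(Q) = {$, a, e, y}.
FOLLOW(S): in Q'->S y, S is followed by y with FIRST {y}. Thus FOLLOW(S) = {y}.
FOLLOW(R): in S->R, the suffix after R is empty, so FOLLOW(R) ⊇ FOLLOW(S) = {y}. Thus FOLLOW(R) = {y}.
FOLLOW(Q'): in Q->Q' y Q R', Q' is followed by y Q R' with FIRST {y}; in R'->Q' a, Q' is followed by a with FIRST {a}. Thus FOLLOW(Q') = {a, y}.
FOLLOW(R'): in Q->Q' y Q R', the suffix after R' is empty, so FOLLOW(R') ⊇ FOLLOW(Q) = {$, a, e, y}; in Q'->Q R' e, R' is followed by e with FIRST {e}. Thus FOLLOW(R') = {$, a, e, y}.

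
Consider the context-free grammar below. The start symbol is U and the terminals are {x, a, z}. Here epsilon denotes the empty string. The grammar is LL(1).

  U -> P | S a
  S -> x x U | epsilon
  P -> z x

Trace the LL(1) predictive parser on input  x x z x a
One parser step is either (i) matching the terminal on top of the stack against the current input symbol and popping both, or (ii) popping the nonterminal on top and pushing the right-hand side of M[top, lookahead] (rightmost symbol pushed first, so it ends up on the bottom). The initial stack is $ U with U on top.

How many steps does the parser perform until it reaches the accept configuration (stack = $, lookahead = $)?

     Stack      Input        Action
  1  $ U        x x z x a $  expand U -> S a
  2  $ a S      x x z x a $  expand S -> x x U
  3  $ a U x x  x x z x a $  match x
  4  $ a U x    x z x a $    match x
  5  $ a U      z x a $      expand U -> P
  6  $ a P      z x a $      expand P -> z x
  7  $ a x z    z x a $      match z
  8  $ a x      x a $        match x
  9  $ a        a $          match a
Accept reached after 9 steps.

9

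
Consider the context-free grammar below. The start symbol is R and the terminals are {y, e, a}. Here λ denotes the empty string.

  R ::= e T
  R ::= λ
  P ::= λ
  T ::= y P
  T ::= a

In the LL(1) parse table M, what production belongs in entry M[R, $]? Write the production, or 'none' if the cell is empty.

FIRST(R): from R::=e T we get {e}; from R::=λ we get {λ}. So FIRST(R) = {λ, e}.
FIRST(P): from P::=λ we get {λ}. So FIRST(P) = {λ}.
FIRST(T): from T::=y P we get {y}; from T::=a we get {a}. So FIRST(T) = {a, y}.
FOLLOW(R) includes $ since R is the start symbol.
FOLLOW(R): R appears on no right-hand side. Thus FOLLOW(R) = {$}.
For R ::= e T: FIRST(e T) = {e}, so it goes in M[R, t] for t ∈ {e}.
For R ::= λ: FIRST(λ) = {λ}, so it goes in M[R, t] for t ∈ {}; since λ ∈ FIRST, also for every t ∈ FOLLOW(R) = {$}.

R ::= λ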